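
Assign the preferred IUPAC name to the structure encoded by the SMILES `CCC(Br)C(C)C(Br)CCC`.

The longest continuous carbon chain has 8 atoms, so the parent hydride is octane.
Choose the numbering such that the substituent locant set {3,4,5} is lower than {4,5,6} at the first point of difference.
That gives bromo groups at C-3 and C-5; a methyl group at C-4.
Prefixes are listed alphabetically: bromo, methyl.
Putting it together: 3,5-dibromo-4-methyloctane.

3,5-dibromo-4-methyloctane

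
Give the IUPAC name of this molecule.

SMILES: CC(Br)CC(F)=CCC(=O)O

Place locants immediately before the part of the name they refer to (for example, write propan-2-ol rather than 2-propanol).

6-bromo-4-fluorohept-3-enoic acid

Counting along the main chain through the –COOH group and the multiple bond gives 7 carbons: the parent is heptane.
The principal characteristic group is a carboxylic acid (terminal –COOH), named with the suffix -oic acid.
A C=C double bond in the chain gives the infix -ene-.
Number the chain so that the carboxylic acid carbon is C-1 by definition.
That gives the double bond between C-3 and C-4; a bromo group at C-6; a fluoro group at C-4.
Substituent prefixes are cited in alphabetical order (multiplying prefixes like di-/tri- are ignored for ordering).
The name is 6-bromo-4-fluorohept-3-enoic acid.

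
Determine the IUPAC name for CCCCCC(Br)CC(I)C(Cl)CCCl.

6-bromo-1,3-dichloro-4-iodoundecane

The parent chain contains 11 carbons (undecane).
The numbering direction is chosen so that the substituent locant set {1,3,4,6} is lower than {6,8,9,11} at the first point of difference.
This places a bromo group at C-6; chloro groups at C-1 and C-3; an iodo group at C-4.
Prefixes are listed alphabetically: bromo, chloro, iodo.
The name is 6-bromo-1,3-dichloro-4-iodoundecane.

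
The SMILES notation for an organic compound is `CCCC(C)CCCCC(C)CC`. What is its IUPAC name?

The longest continuous carbon chain has 11 atoms, so the parent hydride is undecane.
Choose the numbering such that the substituent locant set {3,8} is lower than {4,9} at the first point of difference.
This places methyl groups at C-3 and C-8.
The name is 3,8-dimethylundecane.

3,8-dimethylundecane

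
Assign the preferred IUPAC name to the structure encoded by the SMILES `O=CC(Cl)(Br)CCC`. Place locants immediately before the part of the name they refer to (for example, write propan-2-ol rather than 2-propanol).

The longest carbon chain that includes the –CHO group has 5 carbons, so the parent hydride is pentane.
The principal characteristic group is an aldehyde (terminal –CHO), named with the suffix -al.
Choose the numbering such that the aldehyde carbon is C-1 by definition.
That gives a bromo group at C-2; a chloro group at C-2.
Prefixes are listed alphabetically: bromo, chloro.
The name is 2-bromo-2-chloropentanal.

2-bromo-2-chloropentanal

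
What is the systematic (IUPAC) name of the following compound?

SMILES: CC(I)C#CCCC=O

6-iodohept-4-ynal

Counting along the main chain through the –CHO group and the multiple bond gives 7 carbons: the parent is heptane.
The highest-priority functional group is an aldehyde (terminal –CHO), so the name ends in -al.
A C≡C triple bond in the chain gives the infix -yne-.
The numbering direction is chosen so that the aldehyde carbon is C-1 by definition.
This places the triple bond between C-4 and C-5; an iodo group at C-6.
Assembling the pieces gives 6-iodohept-4-ynal.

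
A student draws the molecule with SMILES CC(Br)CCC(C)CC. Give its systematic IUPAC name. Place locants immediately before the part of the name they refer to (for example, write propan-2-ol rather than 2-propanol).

The longest continuous carbon chain has 7 atoms, so the parent hydride is heptane.
Number the chain so that the substituent locant set {2,5} is lower than {3,6} at the first point of difference.
With this numbering: a bromo group at C-2; a methyl group at C-5.
Prefixes are listed alphabetically: bromo, methyl.
Putting it together: 2-bromo-5-methylheptane.

2-bromo-5-methylheptane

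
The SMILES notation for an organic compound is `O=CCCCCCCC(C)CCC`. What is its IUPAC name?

The longest chain bearing the –CHO group is 11 carbons long (undecane).
An aldehyde (terminal –CHO) is the principal characteristic group, giving the suffix -al.
The numbering direction is chosen so that the aldehyde carbon is C-1 by definition.
With this numbering: a methyl group at C-8.
The name is 8-methylundecanal.

8-methylundecanal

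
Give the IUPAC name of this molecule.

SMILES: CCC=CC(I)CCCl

7-chloro-5-iodohept-3-ene

The longest carbon chain that includes the multiple bond has 7 carbons, so the parent hydride is heptane.
A C=C double bond in the chain gives the infix -ene-.
Number the chain so that numbering from this end puts the double bond at C-3 rather than C-4.
With this numbering: the double bond between C-3 and C-4; a chloro group at C-7; an iodo group at C-5.
The substituents are ordered alphabetically, ignoring any di-/tri- multipliers.
The name is 7-chloro-5-iodohept-3-ene.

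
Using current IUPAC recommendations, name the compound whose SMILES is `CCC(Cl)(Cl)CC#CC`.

5,5-dichlorohept-2-yne

Counting along the main chain through the multiple bond gives 7 carbons: the parent is heptane.
A C≡C triple bond in the chain gives the infix -yne-.
Choose the numbering such that numbering from this end puts the triple bond at C-2 rather than C-5.
With this numbering: the triple bond between C-2 and C-3; two chloro groups at C-5.
Putting it together: 5,5-dichlorohept-2-yne.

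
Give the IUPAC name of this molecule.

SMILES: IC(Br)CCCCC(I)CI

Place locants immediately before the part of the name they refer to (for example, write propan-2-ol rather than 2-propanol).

The parent chain contains 7 carbons (heptane).
Number the chain so that the substituent locant set {1,1,6,7} is lower than {1,2,7,7} at the first point of difference.
With this numbering: a bromo group at C-1; iodo groups at C-1 and C-6 and C-7.
Substituent prefixes are cited in alphabetical order (multiplying prefixes like di-/tri- are ignored for ordering).
Putting it together: 1-bromo-1,6,7-triiodoheptane.

1-bromo-1,6,7-triiodoheptane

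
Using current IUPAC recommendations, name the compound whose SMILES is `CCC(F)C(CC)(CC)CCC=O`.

Counting along the main chain through the –CHO group gives 7 carbons: the parent is heptane.
An aldehyde (terminal –CHO) is the principal characteristic group, giving the suffix -al.
Choose the numbering such that the aldehyde carbon is C-1 by definition.
With this numbering: two ethyl groups at C-4; a fluoro group at C-5.
Substituent prefixes are cited in alphabetical order (multiplying prefixes like di-/tri- are ignored for ordering).
Assembling the pieces gives 4,4-diethyl-5-fluoroheptanal.

4,4-diethyl-5-fluoroheptanal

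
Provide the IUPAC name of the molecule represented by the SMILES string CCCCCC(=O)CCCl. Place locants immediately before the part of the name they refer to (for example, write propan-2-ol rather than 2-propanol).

The longest carbon chain that includes the carbonyl has 8 carbons, so the parent hydride is octane.
The principal characteristic group is a ketone (C=O on an internal carbon), named with the suffix -one.
Choose the numbering such that numbering from this end puts the carbonyl group at C-3 rather than C-6.
That gives the carbonyl at C-3; a chloro group at C-1.
Putting it together: 1-chlorooctan-3-one.

1-chlorooctan-3-one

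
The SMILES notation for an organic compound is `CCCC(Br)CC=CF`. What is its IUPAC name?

The longest carbon chain that includes the multiple bond has 7 carbons, so the parent hydride is heptane.
A C=C double bond in the chain gives the infix -ene-.
Number the chain so that numbering from this end puts the double bond at C-1 rather than C-6.
That gives the double bond between C-1 and C-2; a bromo group at C-4; a fluoro group at C-1.
Substituent prefixes are cited in alphabetical order (multiplying prefixes like di-/tri- are ignored for ordering).
Putting it together: 4-bromo-1-fluorohept-1-ene.

4-bromo-1-fluorohept-1-ene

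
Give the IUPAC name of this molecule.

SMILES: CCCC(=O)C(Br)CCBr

The longest chain bearing the carbonyl is 7 carbons long (heptane).
A ketone (C=O on an internal carbon) is the principal characteristic group, giving the suffix -one.
Number the chain so that the substituent locant set {1,3} is lower than {5,7} at the first point of difference.
This places the carbonyl at C-4; bromo groups at C-1 and C-3.
The name is 1,3-dibromoheptan-4-one.

1,3-dibromoheptan-4-one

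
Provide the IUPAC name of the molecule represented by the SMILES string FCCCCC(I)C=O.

The longest carbon chain that includes the –CHO group has 6 carbons, so the parent hydride is hexane.
An aldehyde (terminal –CHO) is the principal characteristic group, giving the suffix -al.
Number the chain so that the aldehyde carbon is C-1 by definition.
This places a fluoro group at C-6; an iodo group at C-2.
Substituent prefixes are cited in alphabetical order (multiplying prefixes like di-/tri- are ignored for ordering).
Assembling the pieces gives 6-fluoro-2-iodohexanal.

6-fluoro-2-iodohexanal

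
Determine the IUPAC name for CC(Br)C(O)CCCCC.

2-bromooctan-3-ol

The longest chain bearing the –OH group is 8 carbons long (octane).
An alcohol (–OH) is the principal characteristic group, giving the suffix -ol.
The numbering direction is chosen so that numbering from this end puts the hydroxyl group at C-3 rather than C-6.
This places the hydroxyl at C-3; a bromo group at C-2.
The name is 2-bromooctan-3-ol.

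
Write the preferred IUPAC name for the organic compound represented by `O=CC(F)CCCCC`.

2-fluoroheptanal

The longest carbon chain that includes the –CHO group has 7 carbons, so the parent hydride is heptane.
The highest-priority functional group is an aldehyde (terminal –CHO), so the name ends in -al.
Number the chain so that the aldehyde carbon is C-1 by definition.
That gives a fluoro group at C-2.
Assembling the pieces gives 2-fluoroheptanal.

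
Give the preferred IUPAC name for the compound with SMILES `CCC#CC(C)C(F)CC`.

The longest carbon chain that includes the multiple bond has 8 carbons, so the parent hydride is octane.
There is one C≡C triple bond, indicated by the ending -yne.
Number the chain so that numbering from this end puts the triple bond at C-3 rather than C-5.
That gives the triple bond between C-3 and C-4; a fluoro group at C-6; a methyl group at C-5.
Substituent prefixes are cited in alphabetical order (multiplying prefixes like di-/tri- are ignored for ordering).
Putting it together: 6-fluoro-5-methyloct-3-yne.

6-fluoro-5-methyloct-3-yne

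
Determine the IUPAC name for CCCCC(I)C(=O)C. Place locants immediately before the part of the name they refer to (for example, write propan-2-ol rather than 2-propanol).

Counting along the main chain through the carbonyl gives 7 carbons: the parent is heptane.
The highest-priority functional group is a ketone (C=O on an internal carbon), so the name ends in -one.
The numbering direction is chosen so that numbering from this end puts the carbonyl group at C-2 rather than C-6.
That gives the carbonyl at C-2; an iodo group at C-3.
The name is 3-iodoheptan-2-one.

3-iodoheptan-2-one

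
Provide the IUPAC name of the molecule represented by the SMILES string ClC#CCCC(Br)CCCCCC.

The longest carbon chain that includes the multiple bond has 11 carbons, so the parent hydride is undecane.
There is one C≡C triple bond, indicated by the ending -yne.
Choose the numbering such that numbering from this end puts the triple bond at C-1 rather than C-10.
This places the triple bond between C-1 and C-2; a bromo group at C-5; a chloro group at C-1.
Substituent prefixes are cited in alphabetical order (multiplying prefixes like di-/tri- are ignored for ordering).
The name is 5-bromo-1-chloroundec-1-yne.

5-bromo-1-chloroundec-1-yne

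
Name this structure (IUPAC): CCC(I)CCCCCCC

The longest continuous carbon chain has 10 atoms, so the parent hydride is decane.
Number the chain so that the substituent locant set {3} is lower than {8} at the first point of difference.
With this numbering: an iodo group at C-3.
The name is 3-iododecane.

3-iododecane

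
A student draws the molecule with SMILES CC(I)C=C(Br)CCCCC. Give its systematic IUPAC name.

Counting along the main chain through the multiple bond gives 9 carbons: the parent is nonane.
There is one C=C double bond, indicated by the ending -ene.
The numbering direction is chosen so that numbering from this end puts the double bond at C-3 rather than C-6.
That gives the double bond between C-3 and C-4; a bromo group at C-4; an iodo group at C-2.
Substituent prefixes are cited in alphabetical order (multiplying prefixes like di-/tri- are ignored for ordering).
The name is 4-bromo-2-iodonon-3-ene.

4-bromo-2-iodonon-3-ene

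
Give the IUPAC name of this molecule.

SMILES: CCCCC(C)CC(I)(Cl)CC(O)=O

3-chloro-3-iodo-5-methylnonanoic acid

Counting along the main chain through the –COOH group gives 9 carbons: the parent is nonane.
The highest-priority functional group is a carboxylic acid (terminal –COOH), so the name ends in -oic acid.
The numbering direction is chosen so that the carboxylic acid carbon is C-1 by definition.
With this numbering: a chloro group at C-3; an iodo group at C-3; a methyl group at C-5.
Substituent prefixes are cited in alphabetical order (multiplying prefixes like di-/tri- are ignored for ordering).
The name is 3-chloro-3-iodo-5-methylnonanoic acid.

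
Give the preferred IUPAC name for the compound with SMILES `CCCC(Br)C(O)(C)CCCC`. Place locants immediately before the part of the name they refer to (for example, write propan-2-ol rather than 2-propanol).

4-bromo-5-methylnonan-5-ol

Counting along the main chain through the –OH group gives 9 carbons: the parent is nonane.
The highest-priority functional group is an alcohol (–OH), so the name ends in -ol.
Number the chain so that the substituent locant set {4,5} is lower than {5,6} at the first point of difference.
With this numbering: the hydroxyl at C-5; a bromo group at C-4; a methyl group at C-5.
Prefixes are listed alphabetically: bromo, methyl.
The name is 4-bromo-5-methylnonan-5-ol.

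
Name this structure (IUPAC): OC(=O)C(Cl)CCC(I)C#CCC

The longest chain bearing the –COOH group and the multiple bond is 9 carbons long (nonane).
The highest-priority functional group is a carboxylic acid (terminal –COOH), so the name ends in -oic acid.
A C≡C triple bond in the chain gives the infix -yne-.
Choose the numbering such that the carboxylic acid carbon is C-1 by definition.
With this numbering: the triple bond between C-6 and C-7; a chloro group at C-2; an iodo group at C-5.
Prefixes are listed alphabetically: chloro, iodo.
Putting it together: 2-chloro-5-iodonon-6-ynoic acid.

2-chloro-5-iodonon-6-ynoic acid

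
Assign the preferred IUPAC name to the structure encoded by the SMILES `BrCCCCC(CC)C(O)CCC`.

9-bromo-5-ethylnonan-4-ol

The longest carbon chain that includes the –OH group has 9 carbons, so the parent hydride is nonane.
The principal characteristic group is an alcohol (–OH), named with the suffix -ol.
The numbering direction is chosen so that numbering from this end puts the hydroxyl group at C-4 rather than C-6.
This places the hydroxyl at C-4; a bromo group at C-9; an ethyl group at C-5.
The substituents are ordered alphabetically, ignoring any di-/tri- multipliers.
Assembling the pieces gives 9-bromo-5-ethylnonan-4-ol.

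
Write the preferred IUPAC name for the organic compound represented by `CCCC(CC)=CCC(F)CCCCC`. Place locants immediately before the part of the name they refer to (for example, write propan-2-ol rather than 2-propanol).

4-ethyl-7-fluorododec-4-ene

The longest carbon chain that includes the multiple bond has 12 carbons, so the parent hydride is dodecane.
The chain contains a C=C double bond, so the unsaturation ending is -ene.
Choose the numbering such that numbering from this end puts the double bond at C-4 rather than C-8.
That gives the double bond between C-4 and C-5; an ethyl group at C-4; a fluoro group at C-7.
Substituent prefixes are cited in alphabetical order (multiplying prefixes like di-/tri- are ignored for ordering).
Assembling the pieces gives 4-ethyl-7-fluorododec-4-ene.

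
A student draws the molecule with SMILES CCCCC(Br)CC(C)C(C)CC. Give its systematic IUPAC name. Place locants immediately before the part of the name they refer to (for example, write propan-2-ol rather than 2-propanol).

6-bromo-3,4-dimethyldecane

The longest continuous carbon chain has 10 atoms, so the parent hydride is decane.
Number the chain so that the substituent locant set {3,4,6} is lower than {5,7,8} at the first point of difference.
That gives a bromo group at C-6; methyl groups at C-3 and C-4.
Substituent prefixes are cited in alphabetical order (multiplying prefixes like di-/tri- are ignored for ordering).
The name is 6-bromo-3,4-dimethyldecane.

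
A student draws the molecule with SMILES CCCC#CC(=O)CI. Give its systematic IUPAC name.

1-iodohept-3-yn-2-one

The longest chain bearing the carbonyl and the multiple bond is 7 carbons long (heptane).
The highest-priority functional group is a ketone (C=O on an internal carbon), so the name ends in -one.
A C≡C triple bond in the chain gives the infix -yne-.
Number the chain so that numbering from this end puts the carbonyl group at C-2 rather than C-6.
That gives the carbonyl at C-2; the triple bond between C-3 and C-4; an iodo group at C-1.
Assembling the pieces gives 1-iodohept-3-yn-2-one.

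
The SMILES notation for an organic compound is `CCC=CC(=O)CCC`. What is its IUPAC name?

Counting along the main chain through the carbonyl and the multiple bond gives 8 carbons: the parent is octane.
The highest-priority functional group is a ketone (C=O on an internal carbon), so the name ends in -one.
The chain contains a C=C double bond, so the unsaturation ending is -ene.
The numbering direction is chosen so that numbering from this end puts the carbonyl group at C-4 rather than C-5.
With this numbering: the carbonyl at C-4; the double bond between C-5 and C-6.
Assembling the pieces gives oct-5-en-4-one.

oct-5-en-4-one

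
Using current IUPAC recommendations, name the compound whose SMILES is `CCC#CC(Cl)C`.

Counting along the main chain through the multiple bond gives 6 carbons: the parent is hexane.
The chain contains a C≡C triple bond, so the unsaturation ending is -yne.
Choose the numbering such that the substituent locant set {2} is lower than {5} at the first point of difference.
With this numbering: the triple bond between C-3 and C-4; a chloro group at C-2.
Assembling the pieces gives 2-chlorohex-3-yne.

2-chlorohex-3-yne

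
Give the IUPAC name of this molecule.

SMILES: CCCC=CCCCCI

The longest carbon chain that includes the multiple bond has 9 carbons, so the parent hydride is nonane.
A C=C double bond in the chain gives the infix -ene-.
Number the chain so that numbering from this end puts the double bond at C-4 rather than C-5.
That gives the double bond between C-4 and C-5; an iodo group at C-9.
Assembling the pieces gives 9-iodonon-4-ene.

9-iodonon-4-ene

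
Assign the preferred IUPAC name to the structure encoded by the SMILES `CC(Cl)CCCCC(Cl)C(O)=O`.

2,7-dichlorooctanoic acid

The longest carbon chain that includes the –COOH group has 8 carbons, so the parent hydride is octane.
The highest-priority functional group is a carboxylic acid (terminal –COOH), so the name ends in -oic acid.
The numbering direction is chosen so that the carboxylic acid carbon is C-1 by definition.
That gives chloro groups at C-2 and C-7.
Putting it together: 2,7-dichlorooctanoic acid.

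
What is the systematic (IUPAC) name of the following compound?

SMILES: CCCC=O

butanal

Counting along the main chain through the –CHO group gives 4 carbons: the parent is butane.
The principal characteristic group is an aldehyde (terminal –CHO), named with the suffix -al.
The numbering direction is chosen so that the aldehyde carbon is C-1 by definition.
Assembling the pieces gives butanal.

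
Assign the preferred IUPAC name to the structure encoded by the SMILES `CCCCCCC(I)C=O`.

2-iodooctanal

The longest carbon chain that includes the –CHO group has 8 carbons, so the parent hydride is octane.
The principal characteristic group is an aldehyde (terminal –CHO), named with the suffix -al.
Number the chain so that the aldehyde carbon is C-1 by definition.
With this numbering: an iodo group at C-2.
The name is 2-iodooctanal.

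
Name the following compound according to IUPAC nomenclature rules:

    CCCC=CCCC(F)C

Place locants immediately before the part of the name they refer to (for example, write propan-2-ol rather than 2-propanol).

8-fluoronon-4-ene

Counting along the main chain through the multiple bond gives 9 carbons: the parent is nonane.
There is one C=C double bond, indicated by the ending -ene.
Number the chain so that numbering from this end puts the double bond at C-4 rather than C-5.
That gives the double bond between C-4 and C-5; a fluoro group at C-8.
Putting it together: 8-fluoronon-4-ene.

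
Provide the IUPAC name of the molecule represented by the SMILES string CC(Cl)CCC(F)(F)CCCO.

The longest chain bearing the –OH group is 8 carbons long (octane).
An alcohol (–OH) is the principal characteristic group, giving the suffix -ol.
The numbering direction is chosen so that numbering from this end puts the hydroxyl group at C-1 rather than C-8.
This places the hydroxyl at C-1; a chloro group at C-7; two fluoro groups at C-4.
The substituents are ordered alphabetically, ignoring any di-/tri- multipliers.
Assembling the pieces gives 7-chloro-4,4-difluorooctan-1-ol.

7-chloro-4,4-difluorooctan-1-ol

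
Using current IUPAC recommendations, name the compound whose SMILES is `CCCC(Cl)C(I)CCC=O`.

Counting along the main chain through the –CHO group gives 8 carbons: the parent is octane.
The highest-priority functional group is an aldehyde (terminal –CHO), so the name ends in -al.
Number the chain so that the aldehyde carbon is C-1 by definition.
With this numbering: a chloro group at C-5; an iodo group at C-4.
Substituent prefixes are cited in alphabetical order (multiplying prefixes like di-/tri- are ignored for ordering).
Putting it together: 5-chloro-4-iodooctanal.

5-chloro-4-iodooctanal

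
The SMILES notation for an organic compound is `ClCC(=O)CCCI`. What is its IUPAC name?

The longest carbon chain that includes the carbonyl has 5 carbons, so the parent hydride is pentane.
The principal characteristic group is a ketone (C=O on an internal carbon), named with the suffix -one.
Choose the numbering such that numbering from this end puts the carbonyl group at C-2 rather than C-4.
With this numbering: the carbonyl at C-2; a chloro group at C-1; an iodo group at C-5.
The substituents are ordered alphabetically, ignoring any di-/tri- multipliers.
Assembling the pieces gives 1-chloro-5-iodopentan-2-one.

1-chloro-5-iodopentan-2-one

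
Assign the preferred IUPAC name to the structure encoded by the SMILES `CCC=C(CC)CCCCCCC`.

The longest carbon chain that includes the multiple bond has 11 carbons, so the parent hydride is undecane.
The chain contains a C=C double bond, so the unsaturation ending is -ene.
The numbering direction is chosen so that numbering from this end puts the double bond at C-3 rather than C-8.
With this numbering: the double bond between C-3 and C-4; an ethyl group at C-4.
The name is 4-ethylundec-3-ene.

4-ethylundec-3-ene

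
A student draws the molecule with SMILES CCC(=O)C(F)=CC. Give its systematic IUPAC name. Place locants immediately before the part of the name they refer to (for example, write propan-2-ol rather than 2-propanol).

4-fluorohex-4-en-3-one

The longest chain bearing the carbonyl and the multiple bond is 6 carbons long (hexane).
The highest-priority functional group is a ketone (C=O on an internal carbon), so the name ends in -one.
A C=C double bond in the chain gives the infix -ene-.
Choose the numbering such that numbering from this end puts the carbonyl group at C-3 rather than C-4.
This places the carbonyl at C-3; the double bond between C-4 and C-5; a fluoro group at C-4.
Assembling the pieces gives 4-fluorohex-4-en-3-one.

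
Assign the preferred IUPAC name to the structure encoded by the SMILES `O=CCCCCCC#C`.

The longest carbon chain that includes the –CHO group and the multiple bond has 8 carbons, so the parent hydride is octane.
The highest-priority functional group is an aldehyde (terminal –CHO), so the name ends in -al.
The chain contains a C≡C triple bond, so the unsaturation ending is -yne.
Number the chain so that the aldehyde carbon is C-1 by definition.
With this numbering: the triple bond between C-7 and C-8.
The name is oct-7-ynal.

oct-7-ynal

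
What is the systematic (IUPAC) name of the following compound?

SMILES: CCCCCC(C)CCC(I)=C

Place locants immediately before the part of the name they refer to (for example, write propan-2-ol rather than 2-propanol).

Counting along the main chain through the multiple bond gives 10 carbons: the parent is decane.
A C=C double bond in the chain gives the infix -ene-.
Choose the numbering such that numbering from this end puts the double bond at C-1 rather than C-9.
That gives the double bond between C-1 and C-2; an iodo group at C-2; a methyl group at C-5.
Prefixes are listed alphabetically: iodo, methyl.
Putting it together: 2-iodo-5-methyldec-1-ene.

2-iodo-5-methyldec-1-ene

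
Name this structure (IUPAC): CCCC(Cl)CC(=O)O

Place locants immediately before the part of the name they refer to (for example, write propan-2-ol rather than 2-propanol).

3-chlorohexanoic acid

Counting along the main chain through the –COOH group gives 6 carbons: the parent is hexane.
A carboxylic acid (terminal –COOH) is the principal characteristic group, giving the suffix -oic acid.
Choose the numbering such that the carboxylic acid carbon is C-1 by definition.
That gives a chloro group at C-3.
Assembling the pieces gives 3-chlorohexanoic acid.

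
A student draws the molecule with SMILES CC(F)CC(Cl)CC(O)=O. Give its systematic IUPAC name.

3-chloro-5-fluorohexanoic acid

The longest carbon chain that includes the –COOH group has 6 carbons, so the parent hydride is hexane.
The highest-priority functional group is a carboxylic acid (terminal –COOH), so the name ends in -oic acid.
Number the chain so that the carboxylic acid carbon is C-1 by definition.
That gives a chloro group at C-3; a fluoro group at C-5.
Substituent prefixes are cited in alphabetical order (multiplying prefixes like di-/tri- are ignored for ordering).
Putting it together: 3-chloro-5-fluorohexanoic acid.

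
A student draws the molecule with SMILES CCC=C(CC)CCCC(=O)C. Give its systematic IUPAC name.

6-ethylnon-6-en-2-one

Counting along the main chain through the carbonyl and the multiple bond gives 9 carbons: the parent is nonane.
The highest-priority functional group is a ketone (C=O on an internal carbon), so the name ends in -one.
There is one C=C double bond, indicated by the ending -ene.
Choose the numbering such that numbering from this end puts the carbonyl group at C-2 rather than C-8.
This places the carbonyl at C-2; the double bond between C-6 and C-7; an ethyl group at C-6.
Assembling the pieces gives 6-ethylnon-6-en-2-one.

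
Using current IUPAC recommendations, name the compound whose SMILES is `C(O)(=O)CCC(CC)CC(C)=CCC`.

4-ethyl-6-methylnon-6-enoic acid

The longest carbon chain that includes the –COOH group and the multiple bond has 9 carbons, so the parent hydride is nonane.
The principal characteristic group is a carboxylic acid (terminal –COOH), named with the suffix -oic acid.
The chain contains a C=C double bond, so the unsaturation ending is -ene.
Number the chain so that the carboxylic acid carbon is C-1 by definition.
This places the double bond between C-6 and C-7; an ethyl group at C-4; a methyl group at C-6.
Substituent prefixes are cited in alphabetical order (multiplying prefixes like di-/tri- are ignored for ordering).
Assembling the pieces gives 4-ethyl-6-methylnon-6-enoic acid.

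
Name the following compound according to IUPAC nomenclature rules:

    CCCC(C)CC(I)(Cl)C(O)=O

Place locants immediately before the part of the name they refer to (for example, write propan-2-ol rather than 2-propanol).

2-chloro-2-iodo-4-methylheptanoic acid

The longest chain bearing the –COOH group is 7 carbons long (heptane).
The principal characteristic group is a carboxylic acid (terminal –COOH), named with the suffix -oic acid.
Choose the numbering such that the carboxylic acid carbon is C-1 by definition.
This places a chloro group at C-2; an iodo group at C-2; a methyl group at C-4.
Substituent prefixes are cited in alphabetical order (multiplying prefixes like di-/tri- are ignored for ordering).
Assembling the pieces gives 2-chloro-2-iodo-4-methylheptanoic acid.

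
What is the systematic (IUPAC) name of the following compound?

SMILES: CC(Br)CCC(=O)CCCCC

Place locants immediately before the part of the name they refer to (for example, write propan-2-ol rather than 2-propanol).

2-bromodecan-5-one

Counting along the main chain through the carbonyl gives 10 carbons: the parent is decane.
A ketone (C=O on an internal carbon) is the principal characteristic group, giving the suffix -one.
Number the chain so that numbering from this end puts the carbonyl group at C-5 rather than C-6.
That gives the carbonyl at C-5; a bromo group at C-2.
Putting it together: 2-bromodecan-5-one.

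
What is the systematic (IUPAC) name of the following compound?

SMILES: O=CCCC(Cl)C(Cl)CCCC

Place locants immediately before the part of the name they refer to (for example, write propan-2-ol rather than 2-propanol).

The longest carbon chain that includes the –CHO group has 9 carbons, so the parent hydride is nonane.
An aldehyde (terminal –CHO) is the principal characteristic group, giving the suffix -al.
Number the chain so that the aldehyde carbon is C-1 by definition.
That gives chloro groups at C-4 and C-5.
Assembling the pieces gives 4,5-dichlorononanal.

4,5-dichlorononanal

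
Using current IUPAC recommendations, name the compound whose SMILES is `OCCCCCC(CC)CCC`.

6-ethylnonan-1-ol

The longest carbon chain that includes the –OH group has 9 carbons, so the parent hydride is nonane.
The highest-priority functional group is an alcohol (–OH), so the name ends in -ol.
Choose the numbering such that numbering from this end puts the hydroxyl group at C-1 rather than C-9.
This places the hydroxyl at C-1; an ethyl group at C-6.
Assembling the pieces gives 6-ethylnonan-1-ol.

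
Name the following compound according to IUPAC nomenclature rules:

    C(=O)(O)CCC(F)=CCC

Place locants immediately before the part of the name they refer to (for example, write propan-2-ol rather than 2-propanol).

The longest chain bearing the –COOH group and the multiple bond is 7 carbons long (heptane).
The highest-priority functional group is a carboxylic acid (terminal –COOH), so the name ends in -oic acid.
A C=C double bond in the chain gives the infix -ene-.
Choose the numbering such that the carboxylic acid carbon is C-1 by definition.
That gives the double bond between C-4 and C-5; a fluoro group at C-4.
Putting it together: 4-fluorohept-4-enoic acid.

4-fluorohept-4-enoic acid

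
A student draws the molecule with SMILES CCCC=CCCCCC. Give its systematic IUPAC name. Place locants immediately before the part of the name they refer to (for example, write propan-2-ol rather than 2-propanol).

The longest chain bearing the multiple bond is 10 carbons long (decane).
The chain contains a C=C double bond, so the unsaturation ending is -ene.
The numbering direction is chosen so that numbering from this end puts the double bond at C-4 rather than C-6.
With this numbering: the double bond between C-4 and C-5.
Assembling the pieces gives dec-4-ene.

dec-4-ene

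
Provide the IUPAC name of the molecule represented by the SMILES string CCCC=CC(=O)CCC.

non-5-en-4-one

Counting along the main chain through the carbonyl and the multiple bond gives 9 carbons: the parent is nonane.
The highest-priority functional group is a ketone (C=O on an internal carbon), so the name ends in -one.
The chain contains a C=C double bond, so the unsaturation ending is -ene.
The numbering direction is chosen so that numbering from this end puts the carbonyl group at C-4 rather than C-6.
With this numbering: the carbonyl at C-4; the double bond between C-5 and C-6.
The name is non-5-en-4-one.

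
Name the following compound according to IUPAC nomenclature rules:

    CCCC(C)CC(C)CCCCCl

The longest carbon chain is 10 atoms: the parent is decane.
Number the chain so that the substituent locant set {1,5,7} is lower than {4,6,10} at the first point of difference.
This places a chloro group at C-1; methyl groups at C-5 and C-7.
Prefixes are listed alphabetically: chloro, methyl.
Putting it together: 1-chloro-5,7-dimethyldecane.

1-chloro-5,7-dimethyldecane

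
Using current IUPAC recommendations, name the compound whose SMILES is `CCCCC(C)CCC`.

The longest carbon chain is 8 atoms: the parent is octane.
Choose the numbering such that the substituent locant set {4} is lower than {5} at the first point of difference.
With this numbering: a methyl group at C-4.
Putting it together: 4-methyloctane.

4-methyloctane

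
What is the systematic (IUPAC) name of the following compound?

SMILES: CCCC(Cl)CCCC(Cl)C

The longest continuous carbon chain has 9 atoms, so the parent hydride is nonane.
The numbering direction is chosen so that the substituent locant set {2,6} is lower than {4,8} at the first point of difference.
With this numbering: chloro groups at C-2 and C-6.
Assembling the pieces gives 2,6-dichlorononane.

2,6-dichlorononane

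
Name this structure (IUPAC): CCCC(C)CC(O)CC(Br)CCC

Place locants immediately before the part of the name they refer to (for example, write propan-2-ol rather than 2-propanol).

4-bromo-8-methylundecan-6-ol

Counting along the main chain through the –OH group gives 11 carbons: the parent is undecane.
The highest-priority functional group is an alcohol (–OH), so the name ends in -ol.
Number the chain so that the locant sets are identical either way, so the alphabetically earlier bromo substituent takes the lower locant (4 rather than 8).
That gives the hydroxyl at C-6; a bromo group at C-4; a methyl group at C-8.
Prefixes are listed alphabetically: bromo, methyl.
Putting it together: 4-bromo-8-methylundecan-6-ol.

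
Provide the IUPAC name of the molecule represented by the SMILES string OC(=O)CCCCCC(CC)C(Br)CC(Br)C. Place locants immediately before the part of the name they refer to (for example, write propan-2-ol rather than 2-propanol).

8,10-dibromo-7-ethylundecanoic acid

The longest carbon chain that includes the –COOH group has 11 carbons, so the parent hydride is undecane.
The principal characteristic group is a carboxylic acid (terminal –COOH), named with the suffix -oic acid.
Number the chain so that the carboxylic acid carbon is C-1 by definition.
That gives bromo groups at C-8 and C-10; an ethyl group at C-7.
The substituents are ordered alphabetically, ignoring any di-/tri- multipliers.
Assembling the pieces gives 8,10-dibromo-7-ethylundecanoic acid.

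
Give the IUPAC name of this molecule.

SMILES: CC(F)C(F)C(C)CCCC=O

The longest carbon chain that includes the –CHO group has 8 carbons, so the parent hydride is octane.
The highest-priority functional group is an aldehyde (terminal –CHO), so the name ends in -al.
Choose the numbering such that the aldehyde carbon is C-1 by definition.
That gives fluoro groups at C-6 and C-7; a methyl group at C-5.
The substituents are ordered alphabetically, ignoring any di-/tri- multipliers.
Assembling the pieces gives 6,7-difluoro-5-methyloctanal.

6,7-difluoro-5-methyloctanal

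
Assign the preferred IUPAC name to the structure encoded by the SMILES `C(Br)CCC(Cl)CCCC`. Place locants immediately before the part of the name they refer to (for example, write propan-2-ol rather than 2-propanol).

1-bromo-4-chlorooctane

The longest continuous carbon chain has 8 atoms, so the parent hydride is octane.
The numbering direction is chosen so that the substituent locant set {1,4} is lower than {5,8} at the first point of difference.
This places a bromo group at C-1; a chloro group at C-4.
Prefixes are listed alphabetically: bromo, chloro.
Assembling the pieces gives 1-bromo-4-chlorooctane.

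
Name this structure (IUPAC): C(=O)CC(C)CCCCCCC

The longest chain bearing the –CHO group is 10 carbons long (decane).
The principal characteristic group is an aldehyde (terminal –CHO), named with the suffix -al.
Choose the numbering such that the aldehyde carbon is C-1 by definition.
That gives a methyl group at C-3.
Assembling the pieces gives 3-methyldecanal.

3-methyldecanal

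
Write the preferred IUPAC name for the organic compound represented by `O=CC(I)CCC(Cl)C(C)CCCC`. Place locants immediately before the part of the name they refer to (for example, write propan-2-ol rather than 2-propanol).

5-chloro-2-iodo-6-methyldecanal

Counting along the main chain through the –CHO group gives 10 carbons: the parent is decane.
An aldehyde (terminal –CHO) is the principal characteristic group, giving the suffix -al.
The numbering direction is chosen so that the aldehyde carbon is C-1 by definition.
This places a chloro group at C-5; an iodo group at C-2; a methyl group at C-6.
Substituent prefixes are cited in alphabetical order (multiplying prefixes like di-/tri- are ignored for ordering).
Assembling the pieces gives 5-chloro-2-iodo-6-methyldecanal.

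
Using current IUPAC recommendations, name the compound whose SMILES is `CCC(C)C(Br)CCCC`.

The longest continuous carbon chain has 8 atoms, so the parent hydride is octane.
The numbering direction is chosen so that the substituent locant set {3,4} is lower than {5,6} at the first point of difference.
That gives a bromo group at C-4; a methyl group at C-3.
Prefixes are listed alphabetically: bromo, methyl.
Assembling the pieces gives 4-bromo-3-methyloctane.

4-bromo-3-methyloctane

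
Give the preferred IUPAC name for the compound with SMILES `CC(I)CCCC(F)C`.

The longest continuous carbon chain has 7 atoms, so the parent hydride is heptane.
Choose the numbering such that the locant sets are identical either way, so the alphabetically earlier fluoro substituent takes the lower locant (2 rather than 6).
With this numbering: a fluoro group at C-2; an iodo group at C-6.
Substituent prefixes are cited in alphabetical order (multiplying prefixes like di-/tri- are ignored for ordering).
Putting it together: 2-fluoro-6-iodoheptane.

2-fluoro-6-iodoheptane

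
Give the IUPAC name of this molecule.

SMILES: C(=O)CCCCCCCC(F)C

The longest carbon chain that includes the –CHO group has 10 carbons, so the parent hydride is decane.
The highest-priority functional group is an aldehyde (terminal –CHO), so the name ends in -al.
The numbering direction is chosen so that the aldehyde carbon is C-1 by definition.
That gives a fluoro group at C-9.
The name is 9-fluorodecanal.

9-fluorodecanal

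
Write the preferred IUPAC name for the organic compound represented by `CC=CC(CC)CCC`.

The longest carbon chain that includes the multiple bond has 7 carbons, so the parent hydride is heptane.
There is one C=C double bond, indicated by the ending -ene.
Number the chain so that numbering from this end puts the double bond at C-2 rather than C-5.
With this numbering: the double bond between C-2 and C-3; an ethyl group at C-4.
Assembling the pieces gives 4-ethylhept-2-ene.

4-ethylhept-2-ene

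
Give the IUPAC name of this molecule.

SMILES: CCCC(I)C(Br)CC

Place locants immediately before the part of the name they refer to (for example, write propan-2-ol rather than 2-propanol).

The longest carbon chain is 7 atoms: the parent is heptane.
The numbering direction is chosen so that the substituent locant set {3,4} is lower than {4,5} at the first point of difference.
That gives a bromo group at C-3; an iodo group at C-4.
Prefixes are listed alphabetically: bromo, iodo.
The name is 3-bromo-4-iodoheptane.

3-bromo-4-iodoheptane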